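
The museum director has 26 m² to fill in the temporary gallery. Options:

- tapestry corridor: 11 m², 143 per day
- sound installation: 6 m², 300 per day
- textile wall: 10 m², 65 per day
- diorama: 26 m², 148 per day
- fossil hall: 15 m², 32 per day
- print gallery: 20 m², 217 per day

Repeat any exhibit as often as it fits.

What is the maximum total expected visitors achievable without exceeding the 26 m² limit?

1200

Density check — sound installation 50.00, tapestry corridor 13.00, print gallery 10.85, textile wall 6.50 are the best per m².
Taking 4×sound installation: 24 m² used, 1200 in expected visitors.
That's the maximum — no swap from here does better than 1200.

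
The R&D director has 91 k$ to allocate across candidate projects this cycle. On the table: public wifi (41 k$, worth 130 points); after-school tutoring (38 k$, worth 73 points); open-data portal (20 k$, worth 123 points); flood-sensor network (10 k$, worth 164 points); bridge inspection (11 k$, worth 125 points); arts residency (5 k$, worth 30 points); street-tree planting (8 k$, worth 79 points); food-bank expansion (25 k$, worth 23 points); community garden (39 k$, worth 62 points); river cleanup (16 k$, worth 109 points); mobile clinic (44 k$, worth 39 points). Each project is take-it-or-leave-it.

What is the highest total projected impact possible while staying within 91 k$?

Greedy by ratio would take open-data portal + flood-sensor network + bridge inspection + arts residency + street-tree planting + river cleanup: 70 k$ used, total 630.
The 20 k$ tied up in open-data portal is better spent on public wifi — total rises to 637 (91 k$).

637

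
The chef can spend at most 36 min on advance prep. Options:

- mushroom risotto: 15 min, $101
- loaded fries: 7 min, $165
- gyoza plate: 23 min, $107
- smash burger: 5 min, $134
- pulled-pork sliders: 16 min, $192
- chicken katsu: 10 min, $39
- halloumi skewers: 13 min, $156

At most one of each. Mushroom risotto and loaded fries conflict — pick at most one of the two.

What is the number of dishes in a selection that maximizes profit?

3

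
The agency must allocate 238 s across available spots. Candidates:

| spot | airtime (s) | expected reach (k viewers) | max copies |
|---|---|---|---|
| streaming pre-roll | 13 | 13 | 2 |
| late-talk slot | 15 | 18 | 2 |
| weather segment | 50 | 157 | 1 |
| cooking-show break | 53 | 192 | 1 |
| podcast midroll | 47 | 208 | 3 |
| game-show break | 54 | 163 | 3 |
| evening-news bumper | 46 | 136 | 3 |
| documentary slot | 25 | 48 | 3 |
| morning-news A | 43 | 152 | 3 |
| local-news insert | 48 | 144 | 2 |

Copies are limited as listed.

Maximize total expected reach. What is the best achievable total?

Density check — podcast midroll 4.43, cooking-show break 3.62, morning-news A 3.53, weather segment 3.14 are the best per s.
The ratio ordering already packs tightly: cooking-show break + 3×podcast midroll + morning-news A, 237 s, 968.

968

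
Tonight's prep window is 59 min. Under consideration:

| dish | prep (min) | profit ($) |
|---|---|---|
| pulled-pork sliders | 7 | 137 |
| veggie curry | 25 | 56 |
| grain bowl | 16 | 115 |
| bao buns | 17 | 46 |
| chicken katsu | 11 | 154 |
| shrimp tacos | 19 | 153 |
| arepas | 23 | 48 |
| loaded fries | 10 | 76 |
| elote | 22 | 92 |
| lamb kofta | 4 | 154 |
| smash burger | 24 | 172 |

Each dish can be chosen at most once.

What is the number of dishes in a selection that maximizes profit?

5

Best achievable profit is 713.
One optimal bundle: pulled-pork sliders + grain bowl + chicken katsu + shrimp tacos + lamb kofta (57 min).
Any selection reaching 713 contains exactly 5 dishes.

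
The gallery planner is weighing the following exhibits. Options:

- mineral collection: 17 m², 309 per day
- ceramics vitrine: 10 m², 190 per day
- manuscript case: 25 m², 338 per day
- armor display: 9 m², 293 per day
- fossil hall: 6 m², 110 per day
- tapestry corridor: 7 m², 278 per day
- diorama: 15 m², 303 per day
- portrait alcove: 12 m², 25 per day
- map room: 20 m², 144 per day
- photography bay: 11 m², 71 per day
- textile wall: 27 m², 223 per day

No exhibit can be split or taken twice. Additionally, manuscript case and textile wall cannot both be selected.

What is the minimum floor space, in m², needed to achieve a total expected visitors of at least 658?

22

Need the lightest bundle worth ≥ 658.
armor display + fossil hall + tapestry corridor reaches 681 using 22 m².
No combination under 22 m² hits 658.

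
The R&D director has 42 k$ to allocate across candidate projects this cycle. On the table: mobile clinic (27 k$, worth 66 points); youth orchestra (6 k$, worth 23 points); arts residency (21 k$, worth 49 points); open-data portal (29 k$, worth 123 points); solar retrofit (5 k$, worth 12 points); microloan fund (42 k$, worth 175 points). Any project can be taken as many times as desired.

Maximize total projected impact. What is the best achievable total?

175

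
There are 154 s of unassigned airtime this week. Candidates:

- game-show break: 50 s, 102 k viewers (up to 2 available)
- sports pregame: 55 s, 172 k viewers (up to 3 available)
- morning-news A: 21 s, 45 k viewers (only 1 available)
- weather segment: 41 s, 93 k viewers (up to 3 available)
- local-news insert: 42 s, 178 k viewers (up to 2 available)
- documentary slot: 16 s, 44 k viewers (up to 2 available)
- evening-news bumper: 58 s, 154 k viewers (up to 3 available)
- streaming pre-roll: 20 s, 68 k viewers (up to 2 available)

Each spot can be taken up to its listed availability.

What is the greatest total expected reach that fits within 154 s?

537

Greedy by ratio would take 2×local-news insert + documentary slot + 2×streaming pre-roll: 140 s used, total 536.
Dropping documentary slot frees 16 s; slotting in morning-news A (21 s) lifts the total to 537 at 145 s.
That's the maximum — no swap from here does better than 537.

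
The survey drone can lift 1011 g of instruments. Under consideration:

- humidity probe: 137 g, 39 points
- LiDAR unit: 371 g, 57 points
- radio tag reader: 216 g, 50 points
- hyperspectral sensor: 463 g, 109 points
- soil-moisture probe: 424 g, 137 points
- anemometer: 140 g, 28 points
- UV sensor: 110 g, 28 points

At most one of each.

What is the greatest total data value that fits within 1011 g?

274

Greedy by ratio would take humidity probe + radio tag reader + soil-moisture probe + UV sensor: 887 g used, total 254.
Replace humidity probe and radio tag reader with hyperspectral sensor: the trade gains 20 net, giving 274 at 997 g.
The spare 14 g is too small for any remaining sensor, and no exchange beats 274.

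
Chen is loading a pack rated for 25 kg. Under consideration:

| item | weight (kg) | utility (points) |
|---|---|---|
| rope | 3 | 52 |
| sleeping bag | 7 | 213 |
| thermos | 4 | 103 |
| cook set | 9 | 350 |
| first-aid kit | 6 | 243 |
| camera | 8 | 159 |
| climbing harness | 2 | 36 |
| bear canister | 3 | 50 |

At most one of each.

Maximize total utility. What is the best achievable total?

858

A density-first pass picks sleeping bag + cook set + first-aid kit + climbing harness — 842 at 24 kg.
Dropping climbing harness frees 2 kg; slotting in rope (3 kg) lifts the total to 858 at 25 kg.
Runner-up sleeping bag + cook set + first-aid kit + bear canister tops out at 856.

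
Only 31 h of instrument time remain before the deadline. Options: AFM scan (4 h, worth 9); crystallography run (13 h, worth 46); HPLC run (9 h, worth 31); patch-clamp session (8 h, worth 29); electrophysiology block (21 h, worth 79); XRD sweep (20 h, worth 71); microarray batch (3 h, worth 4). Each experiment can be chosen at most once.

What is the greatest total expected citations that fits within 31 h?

Ranking by ratio (expected citations/h): electrophysiology block 3.76, patch-clamp session 3.62, XRD sweep 3.55.
The ratio heuristic lands on patch-clamp session + electrophysiology block (108) but leaves 2 h idle.
The 8 h tied up in patch-clamp session is better spent on HPLC run — total rises to 110 (30 h).
Next best is patch-clamp session + electrophysiology block at 108 (29 h) — short by 2.

110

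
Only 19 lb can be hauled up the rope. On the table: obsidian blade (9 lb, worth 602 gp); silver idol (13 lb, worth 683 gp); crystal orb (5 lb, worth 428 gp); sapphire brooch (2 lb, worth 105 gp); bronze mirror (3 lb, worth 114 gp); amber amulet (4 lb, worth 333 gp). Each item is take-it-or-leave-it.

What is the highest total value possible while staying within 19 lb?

1363

Taking obsidian blade + crystal orb + amber amulet: 18 lb used, 1363 in value.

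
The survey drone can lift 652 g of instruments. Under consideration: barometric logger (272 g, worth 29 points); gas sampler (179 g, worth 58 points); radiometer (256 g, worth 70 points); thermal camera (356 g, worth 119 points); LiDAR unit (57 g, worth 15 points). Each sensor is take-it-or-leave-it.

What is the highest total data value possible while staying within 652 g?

Ranking by ratio (data value/g): thermal camera 0.33, gas sampler 0.32, radiometer 0.27.
Taking gas sampler + thermal camera + LiDAR unit: 592 g used, 192 in data value.
The closest alternative, radiometer + thermal camera, reaches only 189.

192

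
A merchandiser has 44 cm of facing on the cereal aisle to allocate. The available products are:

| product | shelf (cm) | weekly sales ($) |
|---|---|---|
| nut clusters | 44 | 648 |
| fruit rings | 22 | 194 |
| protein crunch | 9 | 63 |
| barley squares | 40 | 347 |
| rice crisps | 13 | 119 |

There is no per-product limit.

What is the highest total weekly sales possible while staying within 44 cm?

648

Taking nut clusters: 44 cm used, 648 in weekly sales.
Nothing else within 44 cm beats 648.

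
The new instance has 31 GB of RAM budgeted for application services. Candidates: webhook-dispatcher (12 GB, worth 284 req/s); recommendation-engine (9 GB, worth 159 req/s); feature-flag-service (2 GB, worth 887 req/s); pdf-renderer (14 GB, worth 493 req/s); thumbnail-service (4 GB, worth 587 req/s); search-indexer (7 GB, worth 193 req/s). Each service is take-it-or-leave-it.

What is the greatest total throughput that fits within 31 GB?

2160

The ratio ordering already packs tightly: feature-flag-service + pdf-renderer + thumbnail-service + search-indexer, 27 GB, 2160.
That's the maximum — no swap from here does better than 2160.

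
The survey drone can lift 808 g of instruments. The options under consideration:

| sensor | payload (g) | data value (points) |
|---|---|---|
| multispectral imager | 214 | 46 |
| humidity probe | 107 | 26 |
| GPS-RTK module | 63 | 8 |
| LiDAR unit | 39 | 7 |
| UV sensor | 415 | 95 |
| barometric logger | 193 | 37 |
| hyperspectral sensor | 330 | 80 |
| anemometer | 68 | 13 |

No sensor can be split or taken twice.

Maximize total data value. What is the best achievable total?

183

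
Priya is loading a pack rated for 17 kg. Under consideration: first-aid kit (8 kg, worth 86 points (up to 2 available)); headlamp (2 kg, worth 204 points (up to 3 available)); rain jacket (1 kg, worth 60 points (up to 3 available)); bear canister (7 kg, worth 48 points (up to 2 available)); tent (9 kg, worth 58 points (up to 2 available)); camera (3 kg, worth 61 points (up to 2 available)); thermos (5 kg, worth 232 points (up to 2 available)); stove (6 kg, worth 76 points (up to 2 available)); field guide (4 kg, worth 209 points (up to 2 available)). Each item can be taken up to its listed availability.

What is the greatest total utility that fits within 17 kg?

Best packing: 3×headlamp + 3×rain jacket + 2×field guide — 17 kg, 1210 total.
That's the maximum — no swap from here does better than 1210.

1210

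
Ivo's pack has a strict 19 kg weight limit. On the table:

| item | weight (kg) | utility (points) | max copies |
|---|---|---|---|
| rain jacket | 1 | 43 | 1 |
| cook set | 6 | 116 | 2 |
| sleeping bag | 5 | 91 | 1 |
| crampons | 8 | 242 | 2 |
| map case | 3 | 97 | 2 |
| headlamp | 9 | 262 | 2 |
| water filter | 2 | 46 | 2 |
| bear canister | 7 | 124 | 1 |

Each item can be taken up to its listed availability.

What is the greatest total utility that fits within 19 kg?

581

Taking the top-ratio items first gives rain jacket + crampons + 2×map case + 2×water filter for 571 (19 kg).
Replace rain jacket and map case and 2×water filter with crampons: the trade gains 10 net, giving 581 at 19 kg.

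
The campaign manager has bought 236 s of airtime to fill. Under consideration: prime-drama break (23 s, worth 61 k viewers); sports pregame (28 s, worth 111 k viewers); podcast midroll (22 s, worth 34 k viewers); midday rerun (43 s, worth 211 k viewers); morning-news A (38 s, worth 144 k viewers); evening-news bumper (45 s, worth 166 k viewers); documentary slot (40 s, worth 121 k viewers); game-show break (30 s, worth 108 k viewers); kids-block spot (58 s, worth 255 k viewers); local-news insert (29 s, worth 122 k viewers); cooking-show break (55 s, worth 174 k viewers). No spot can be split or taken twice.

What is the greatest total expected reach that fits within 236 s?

973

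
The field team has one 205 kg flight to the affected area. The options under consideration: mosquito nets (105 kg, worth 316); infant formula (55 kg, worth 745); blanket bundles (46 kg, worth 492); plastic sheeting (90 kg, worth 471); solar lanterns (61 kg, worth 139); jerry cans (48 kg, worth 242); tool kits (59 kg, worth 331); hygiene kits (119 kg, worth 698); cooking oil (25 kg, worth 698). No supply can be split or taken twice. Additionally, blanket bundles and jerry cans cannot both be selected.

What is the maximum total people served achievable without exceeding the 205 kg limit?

Taking infant formula + blanket bundles + tool kits + cooking oil: 185 kg used, 2266 in people served.
Every other selection either busts 205 kg or breaks a pairing rule or fails to beat 2266.

2266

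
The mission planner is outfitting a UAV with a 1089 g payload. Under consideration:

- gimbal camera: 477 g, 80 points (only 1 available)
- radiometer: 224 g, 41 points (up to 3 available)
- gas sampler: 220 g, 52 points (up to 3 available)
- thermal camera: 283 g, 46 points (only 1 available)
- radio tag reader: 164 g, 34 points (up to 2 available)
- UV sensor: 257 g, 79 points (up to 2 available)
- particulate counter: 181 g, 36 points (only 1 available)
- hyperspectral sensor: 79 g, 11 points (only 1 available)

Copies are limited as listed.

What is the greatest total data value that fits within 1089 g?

Taking the top-ratio sensors first gives 2×gas sampler + 2×UV sensor + hyperspectral sensor for 273 (1033 g).
Replace gas sampler and hyperspectral sensor with radio tag reader + particulate counter: the trade gains 7 net, giving 280 at 1079 g.

280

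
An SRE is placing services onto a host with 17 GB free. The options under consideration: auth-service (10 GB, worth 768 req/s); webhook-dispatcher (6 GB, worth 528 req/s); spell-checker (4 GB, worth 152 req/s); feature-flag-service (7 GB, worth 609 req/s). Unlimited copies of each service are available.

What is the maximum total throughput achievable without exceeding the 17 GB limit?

1377

Taking the top-ratio services first gives 2×webhook-dispatcher + spell-checker for 1208 (16 GB).
Dropping 2×webhook-dispatcher and spell-checker frees 16 GB; slotting in auth-service + feature-flag-service (17 GB) lifts the total to 1377 at 17 GB.
That's the maximum — no swap from here does better than 1377.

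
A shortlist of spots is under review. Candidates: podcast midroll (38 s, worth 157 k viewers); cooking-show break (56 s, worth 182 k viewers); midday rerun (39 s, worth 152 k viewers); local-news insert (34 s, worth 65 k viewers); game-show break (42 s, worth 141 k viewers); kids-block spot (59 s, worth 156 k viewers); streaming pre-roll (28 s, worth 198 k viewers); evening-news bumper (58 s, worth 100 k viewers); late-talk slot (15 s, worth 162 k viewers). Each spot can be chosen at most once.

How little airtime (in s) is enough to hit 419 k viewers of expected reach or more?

77

Minimise s subject to total expected reach ≥ 419.
local-news insert + streaming pre-roll + late-talk slot reaches 425 using 77 s.
Any bundle with less than 77 s falls short of 419.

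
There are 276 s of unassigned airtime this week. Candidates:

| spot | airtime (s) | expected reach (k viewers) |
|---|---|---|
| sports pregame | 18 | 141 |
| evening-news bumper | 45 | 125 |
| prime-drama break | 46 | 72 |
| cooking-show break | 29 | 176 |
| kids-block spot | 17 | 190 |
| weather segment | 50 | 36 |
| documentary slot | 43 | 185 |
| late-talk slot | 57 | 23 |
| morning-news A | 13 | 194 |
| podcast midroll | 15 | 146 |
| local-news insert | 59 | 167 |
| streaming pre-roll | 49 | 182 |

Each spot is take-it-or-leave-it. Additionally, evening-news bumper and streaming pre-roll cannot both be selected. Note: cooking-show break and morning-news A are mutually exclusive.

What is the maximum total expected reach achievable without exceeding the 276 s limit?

1277

Taking sports pregame + prime-drama break + kids-block spot + documentary slot + morning-news A + podcast midroll + local-news insert + streaming pre-roll: 260 s used, 1277 in expected reach.
Next best is sports pregame + prime-drama break + cooking-show break + kids-block spot + documentary slot + podcast midroll + local-news insert + streaming pre-roll at 1259 (276 s) — short by 18.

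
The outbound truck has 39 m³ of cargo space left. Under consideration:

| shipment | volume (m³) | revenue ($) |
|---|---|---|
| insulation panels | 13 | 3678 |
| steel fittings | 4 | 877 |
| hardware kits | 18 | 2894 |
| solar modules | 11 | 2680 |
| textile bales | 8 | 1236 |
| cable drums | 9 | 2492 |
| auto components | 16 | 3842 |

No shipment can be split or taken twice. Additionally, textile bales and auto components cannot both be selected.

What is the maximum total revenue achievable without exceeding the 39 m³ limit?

A density-first pass picks insulation panels + steel fittings + solar modules + cable drums — 9727 at 37 m³.
Replace steel fittings and solar modules with auto components: the trade gains 285 net, giving 10012 at 38 m³.
That's the maximum — no feasible swap from here does better than 10012.

10012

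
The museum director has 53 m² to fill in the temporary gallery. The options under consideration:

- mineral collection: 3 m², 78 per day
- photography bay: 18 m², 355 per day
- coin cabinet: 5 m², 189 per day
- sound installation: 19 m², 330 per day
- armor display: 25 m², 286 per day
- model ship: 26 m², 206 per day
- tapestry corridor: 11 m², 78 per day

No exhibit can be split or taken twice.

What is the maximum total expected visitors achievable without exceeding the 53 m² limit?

Mineral collection + photography bay + coin cabinet + sound installation uses 45 of the 53 m² and totals 952.

952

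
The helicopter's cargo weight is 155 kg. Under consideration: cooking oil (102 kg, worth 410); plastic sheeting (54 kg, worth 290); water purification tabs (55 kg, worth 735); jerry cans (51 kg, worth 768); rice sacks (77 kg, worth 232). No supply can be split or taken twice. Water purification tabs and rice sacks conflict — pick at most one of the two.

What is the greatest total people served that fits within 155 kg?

By people served per kg: jerry cans 15.06, water purification tabs 13.36, plastic sheeting 5.37, cooking oil 4.02 lead.
Taking water purification tabs + jerry cans: 106 kg used, 1503 in people served.

1503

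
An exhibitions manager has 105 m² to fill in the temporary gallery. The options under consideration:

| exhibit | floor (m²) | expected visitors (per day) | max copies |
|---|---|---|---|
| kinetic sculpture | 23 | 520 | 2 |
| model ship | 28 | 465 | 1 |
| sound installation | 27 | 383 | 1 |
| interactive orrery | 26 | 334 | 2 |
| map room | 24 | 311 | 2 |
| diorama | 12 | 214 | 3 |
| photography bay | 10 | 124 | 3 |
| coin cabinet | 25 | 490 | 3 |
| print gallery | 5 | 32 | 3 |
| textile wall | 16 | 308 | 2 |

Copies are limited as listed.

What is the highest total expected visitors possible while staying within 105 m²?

Greedy by ratio would take 2×kinetic sculpture + 2×coin cabinet + print gallery: 101 m² used, total 2052.
Replace coin cabinet and print gallery with 2×textile wall: the trade gains 94 net, giving 2146 at 103 m².

2146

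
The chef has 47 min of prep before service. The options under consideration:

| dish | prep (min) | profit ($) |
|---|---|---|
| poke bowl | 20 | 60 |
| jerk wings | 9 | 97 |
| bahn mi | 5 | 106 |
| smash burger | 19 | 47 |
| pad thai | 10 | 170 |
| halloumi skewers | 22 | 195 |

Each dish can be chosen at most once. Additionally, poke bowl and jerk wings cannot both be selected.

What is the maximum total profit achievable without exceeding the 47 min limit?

Best packing: jerk wings + bahn mi + pad thai + halloumi skewers — 46 min, 568 total.
Every other selection either busts 47 min or breaks a pairing rule or fails to beat 568.

568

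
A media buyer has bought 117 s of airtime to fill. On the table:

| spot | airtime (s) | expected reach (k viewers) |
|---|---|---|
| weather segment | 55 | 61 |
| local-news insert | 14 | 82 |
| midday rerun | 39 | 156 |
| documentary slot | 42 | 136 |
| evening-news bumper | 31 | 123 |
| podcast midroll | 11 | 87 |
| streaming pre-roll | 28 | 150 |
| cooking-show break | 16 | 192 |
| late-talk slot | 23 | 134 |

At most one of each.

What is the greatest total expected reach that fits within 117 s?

Ranking by ratio (expected reach/s): cooking-show break 12.00, podcast midroll 7.91, local-news insert 5.86.
Greedy by ratio would take local-news insert + podcast midroll + streaming pre-roll + cooking-show break + late-talk slot: 92 s used, total 645.
Dropping local-news insert frees 14 s; slotting in midday rerun (39 s) lifts the total to 719 at 117 s.

719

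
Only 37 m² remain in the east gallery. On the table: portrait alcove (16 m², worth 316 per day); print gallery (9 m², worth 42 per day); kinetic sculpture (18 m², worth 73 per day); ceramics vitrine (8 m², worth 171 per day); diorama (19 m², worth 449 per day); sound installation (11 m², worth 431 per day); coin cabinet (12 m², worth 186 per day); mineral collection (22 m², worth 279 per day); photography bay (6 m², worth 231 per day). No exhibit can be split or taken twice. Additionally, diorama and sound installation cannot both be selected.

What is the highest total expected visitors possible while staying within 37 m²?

Density check — sound installation 39.18, photography bay 38.50, diorama 23.63, ceramics vitrine 21.38 are the best per m².
Taking ceramics vitrine + sound installation + coin cabinet + photography bay: 37 m² used, 1019 in expected visitors.
An exhaustive check of the 512 subsets confirms 1019.

1019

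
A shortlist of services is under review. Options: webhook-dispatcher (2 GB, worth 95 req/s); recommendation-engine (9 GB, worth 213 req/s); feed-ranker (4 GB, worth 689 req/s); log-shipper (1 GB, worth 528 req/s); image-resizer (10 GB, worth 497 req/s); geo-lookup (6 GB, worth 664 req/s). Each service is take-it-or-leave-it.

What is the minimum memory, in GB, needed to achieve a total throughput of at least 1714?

11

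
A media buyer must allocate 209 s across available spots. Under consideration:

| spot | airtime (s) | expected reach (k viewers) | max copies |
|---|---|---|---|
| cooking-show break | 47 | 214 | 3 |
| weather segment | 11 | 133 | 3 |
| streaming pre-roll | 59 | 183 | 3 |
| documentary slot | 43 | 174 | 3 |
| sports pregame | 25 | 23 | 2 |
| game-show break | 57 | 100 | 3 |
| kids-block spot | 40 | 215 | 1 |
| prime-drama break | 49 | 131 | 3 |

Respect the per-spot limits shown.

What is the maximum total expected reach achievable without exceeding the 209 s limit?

1176

Greedy by ratio would take 2×cooking-show break + 3×weather segment + sports pregame + kids-block spot: 192 s used, total 1065.
Dropping cooking-show break and sports pregame frees 72 s; slotting in 2×documentary slot (86 s) lifts the total to 1176 at 206 s.
That's the maximum — no swap from here does better than 1176.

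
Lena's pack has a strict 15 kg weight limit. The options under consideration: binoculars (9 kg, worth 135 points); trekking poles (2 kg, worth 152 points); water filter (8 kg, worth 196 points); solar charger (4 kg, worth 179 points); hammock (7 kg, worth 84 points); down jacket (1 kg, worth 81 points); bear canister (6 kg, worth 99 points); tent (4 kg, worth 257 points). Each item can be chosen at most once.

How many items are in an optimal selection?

4

The maximum utility within 15 kg is 686.
trekking poles + water filter + down jacket + tent hits 686 at 15 kg.
Any selection reaching 686 contains exactly 4 items.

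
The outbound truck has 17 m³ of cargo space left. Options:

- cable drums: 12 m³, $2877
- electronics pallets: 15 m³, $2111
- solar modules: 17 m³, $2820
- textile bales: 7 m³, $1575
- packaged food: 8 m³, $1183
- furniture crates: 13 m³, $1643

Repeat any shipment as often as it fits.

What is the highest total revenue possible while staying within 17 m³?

3150

A density-first pass picks cable drums — 2877 at 12 m³.
The 12 m³ tied up in cable drums is better spent on 2×textile bales — total rises to 3150 (14 m³).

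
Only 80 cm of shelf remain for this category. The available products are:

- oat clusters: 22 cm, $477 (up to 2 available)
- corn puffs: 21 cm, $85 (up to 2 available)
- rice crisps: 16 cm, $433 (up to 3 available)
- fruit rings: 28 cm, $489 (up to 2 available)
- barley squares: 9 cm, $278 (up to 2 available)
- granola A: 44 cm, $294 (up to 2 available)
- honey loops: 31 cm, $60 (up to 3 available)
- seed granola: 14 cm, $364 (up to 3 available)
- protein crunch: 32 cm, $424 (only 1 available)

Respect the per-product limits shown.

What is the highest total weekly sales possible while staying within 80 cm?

2219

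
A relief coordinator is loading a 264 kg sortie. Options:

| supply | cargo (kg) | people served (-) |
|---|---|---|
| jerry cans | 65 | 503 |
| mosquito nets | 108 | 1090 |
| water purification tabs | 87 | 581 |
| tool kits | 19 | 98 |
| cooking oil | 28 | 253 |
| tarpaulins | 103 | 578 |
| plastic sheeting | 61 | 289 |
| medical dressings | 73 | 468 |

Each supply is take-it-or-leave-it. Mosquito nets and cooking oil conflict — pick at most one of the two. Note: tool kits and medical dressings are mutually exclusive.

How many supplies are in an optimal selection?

3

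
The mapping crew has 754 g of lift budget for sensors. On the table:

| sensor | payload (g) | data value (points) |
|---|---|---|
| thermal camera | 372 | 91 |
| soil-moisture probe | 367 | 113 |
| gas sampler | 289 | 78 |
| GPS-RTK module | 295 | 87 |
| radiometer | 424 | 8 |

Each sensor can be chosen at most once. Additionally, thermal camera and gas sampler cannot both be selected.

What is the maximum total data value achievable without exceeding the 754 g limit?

A density-first pass picks soil-moisture probe + GPS-RTK module — 200 at 662 g.
Replace GPS-RTK module with thermal camera: the trade gains 4 net, giving 204 at 739 g.
That's the maximum — no feasible swap from here does better than 204.

204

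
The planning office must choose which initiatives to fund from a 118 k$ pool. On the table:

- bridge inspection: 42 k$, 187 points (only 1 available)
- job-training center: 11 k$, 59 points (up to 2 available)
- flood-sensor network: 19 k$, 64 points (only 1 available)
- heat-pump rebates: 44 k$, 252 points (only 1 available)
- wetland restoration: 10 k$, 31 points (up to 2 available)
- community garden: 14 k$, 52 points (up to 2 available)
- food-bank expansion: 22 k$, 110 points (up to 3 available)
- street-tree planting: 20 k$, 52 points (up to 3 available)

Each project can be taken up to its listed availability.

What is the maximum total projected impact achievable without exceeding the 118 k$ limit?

595

Greedy by ratio would take 2×job-training center + heat-pump rebates + 2×food-bank expansion: 110 k$ used, total 590.
Replace job-training center with flood-sensor network: the trade gains 5 net, giving 595 at 118 k$.
That's the maximum — no swap from here does better than 595.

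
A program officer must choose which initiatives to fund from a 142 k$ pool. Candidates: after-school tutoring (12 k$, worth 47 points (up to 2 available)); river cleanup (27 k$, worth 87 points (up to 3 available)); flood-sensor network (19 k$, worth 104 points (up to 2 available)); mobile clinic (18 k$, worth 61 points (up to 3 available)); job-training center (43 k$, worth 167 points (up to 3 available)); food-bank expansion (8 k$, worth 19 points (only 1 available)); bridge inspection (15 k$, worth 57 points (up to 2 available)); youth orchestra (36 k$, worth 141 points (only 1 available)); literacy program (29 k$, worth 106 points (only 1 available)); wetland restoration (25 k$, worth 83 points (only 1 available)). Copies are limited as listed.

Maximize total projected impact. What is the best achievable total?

By projected impact per k$: flood-sensor network 5.47, after-school tutoring 3.92, youth orchestra 3.92 lead.
2×after-school tutoring + 2×flood-sensor network + job-training center + youth orchestra uses 141 of the 142 k$ and totals 610.
Nothing else within 142 k$ beats 610.

610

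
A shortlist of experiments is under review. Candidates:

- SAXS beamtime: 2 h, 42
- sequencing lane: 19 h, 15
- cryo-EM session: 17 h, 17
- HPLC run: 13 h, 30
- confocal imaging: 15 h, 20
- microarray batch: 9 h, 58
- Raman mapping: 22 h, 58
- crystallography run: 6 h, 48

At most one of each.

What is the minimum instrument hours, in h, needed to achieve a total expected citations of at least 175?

Look for the lowest-instrument combination reaching 175.
SAXS beamtime + HPLC run + microarray batch + crystallography run reaches 178 using 30 h.
Below 30 h the best achievable stays under 175.

30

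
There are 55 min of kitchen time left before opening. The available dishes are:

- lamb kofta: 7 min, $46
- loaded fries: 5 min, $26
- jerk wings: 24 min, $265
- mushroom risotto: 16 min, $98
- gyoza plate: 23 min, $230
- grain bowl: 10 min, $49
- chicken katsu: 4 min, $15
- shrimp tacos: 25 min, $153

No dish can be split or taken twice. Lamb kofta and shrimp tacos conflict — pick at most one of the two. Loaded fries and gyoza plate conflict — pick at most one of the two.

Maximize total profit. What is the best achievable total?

541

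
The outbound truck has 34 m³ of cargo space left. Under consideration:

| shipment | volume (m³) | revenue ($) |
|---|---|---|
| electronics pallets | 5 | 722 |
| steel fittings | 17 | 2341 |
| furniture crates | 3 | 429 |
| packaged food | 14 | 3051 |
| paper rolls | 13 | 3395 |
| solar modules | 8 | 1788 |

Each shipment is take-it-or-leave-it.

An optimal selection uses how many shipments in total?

The maximum revenue within 34 m³ is 7168.
electronics pallets + packaged food + paper rolls hits 7168 at 32 m³.
Any selection reaching 7168 contains exactly 3 shipments.

3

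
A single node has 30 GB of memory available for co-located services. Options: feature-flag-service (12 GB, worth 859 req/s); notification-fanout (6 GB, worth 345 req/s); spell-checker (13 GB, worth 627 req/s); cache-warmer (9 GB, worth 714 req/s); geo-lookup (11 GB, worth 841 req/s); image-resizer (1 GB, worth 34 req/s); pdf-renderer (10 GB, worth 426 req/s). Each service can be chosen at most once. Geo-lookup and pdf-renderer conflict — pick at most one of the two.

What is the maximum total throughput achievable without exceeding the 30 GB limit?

2079

Ranking by ratio (throughput/GB): cache-warmer 79.33, geo-lookup 76.45, feature-flag-service 71.58, notification-fanout 57.50.
Taking the top-ratio services first gives notification-fanout + cache-warmer + geo-lookup + image-resizer for 1934 (27 GB).
Replace cache-warmer with feature-flag-service: the trade gains 145 net, giving 2079 at 30 GB.
Next best is feature-flag-service + notification-fanout + geo-lookup at 2045 (29 GB) — short by 34.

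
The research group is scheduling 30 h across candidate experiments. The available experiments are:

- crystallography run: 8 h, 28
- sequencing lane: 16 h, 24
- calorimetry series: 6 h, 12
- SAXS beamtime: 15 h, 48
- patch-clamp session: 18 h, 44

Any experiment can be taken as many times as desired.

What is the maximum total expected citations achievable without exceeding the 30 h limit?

Best packing: 3×crystallography run + calorimetry series — 30 h, 96 total.
That's the maximum — no swap from here does better than 96.

96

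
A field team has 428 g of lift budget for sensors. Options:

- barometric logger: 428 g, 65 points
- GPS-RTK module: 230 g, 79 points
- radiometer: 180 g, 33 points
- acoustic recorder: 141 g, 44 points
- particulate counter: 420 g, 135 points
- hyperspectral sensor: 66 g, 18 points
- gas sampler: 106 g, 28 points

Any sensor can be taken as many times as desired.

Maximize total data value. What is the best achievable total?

135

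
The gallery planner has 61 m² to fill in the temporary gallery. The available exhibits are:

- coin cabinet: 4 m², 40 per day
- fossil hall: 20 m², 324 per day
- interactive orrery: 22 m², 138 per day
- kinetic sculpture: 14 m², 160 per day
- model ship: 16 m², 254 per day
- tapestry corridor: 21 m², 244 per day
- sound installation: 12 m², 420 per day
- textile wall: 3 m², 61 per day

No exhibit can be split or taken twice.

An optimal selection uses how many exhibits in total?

5

The maximum expected visitors within 61 m² is 1099.
One optimal bundle: coin cabinet + fossil hall + model ship + sound installation + textile wall (55 m²).
Any selection reaching 1099 contains exactly 5 exhibits.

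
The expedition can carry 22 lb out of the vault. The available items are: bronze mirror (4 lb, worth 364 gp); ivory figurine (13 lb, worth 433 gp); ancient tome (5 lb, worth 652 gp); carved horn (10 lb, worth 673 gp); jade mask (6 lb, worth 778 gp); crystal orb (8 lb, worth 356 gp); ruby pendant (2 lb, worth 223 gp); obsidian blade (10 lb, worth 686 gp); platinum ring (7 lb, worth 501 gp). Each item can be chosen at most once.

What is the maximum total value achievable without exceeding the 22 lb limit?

2295

Density check — ancient tome 130.40, jade mask 129.67, ruby pendant 111.50 are the best per lb.
Taking the top-ratio items first gives bronze mirror + ancient tome + jade mask + ruby pendant for 2017 (17 lb).
Replace ruby pendant with platinum ring: the trade gains 278 net, giving 2295 at 22 lb.
Runner-up ancient tome + jade mask + ruby pendant + platinum ring tops out at 2154.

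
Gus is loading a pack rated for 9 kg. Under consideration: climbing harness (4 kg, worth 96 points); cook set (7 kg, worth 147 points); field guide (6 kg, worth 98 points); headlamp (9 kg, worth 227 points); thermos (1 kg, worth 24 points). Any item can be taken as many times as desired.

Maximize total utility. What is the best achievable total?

Ranking by ratio (utility/kg): headlamp 25.22, climbing harness 24.00, thermos 24.00, cook set 21.00.
Taking headlamp: 9 kg used, 227 in utility.
No other feasible combination exceeds 227.

227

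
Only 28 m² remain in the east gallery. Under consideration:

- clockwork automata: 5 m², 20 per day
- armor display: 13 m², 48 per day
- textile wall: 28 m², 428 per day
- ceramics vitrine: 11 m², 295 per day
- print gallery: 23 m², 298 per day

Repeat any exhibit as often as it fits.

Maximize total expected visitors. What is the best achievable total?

610

The ratio ordering already packs tightly: clockwork automata + 2×ceramics vitrine, 27 m², 610.
That's the maximum — no swap from here does better than 610.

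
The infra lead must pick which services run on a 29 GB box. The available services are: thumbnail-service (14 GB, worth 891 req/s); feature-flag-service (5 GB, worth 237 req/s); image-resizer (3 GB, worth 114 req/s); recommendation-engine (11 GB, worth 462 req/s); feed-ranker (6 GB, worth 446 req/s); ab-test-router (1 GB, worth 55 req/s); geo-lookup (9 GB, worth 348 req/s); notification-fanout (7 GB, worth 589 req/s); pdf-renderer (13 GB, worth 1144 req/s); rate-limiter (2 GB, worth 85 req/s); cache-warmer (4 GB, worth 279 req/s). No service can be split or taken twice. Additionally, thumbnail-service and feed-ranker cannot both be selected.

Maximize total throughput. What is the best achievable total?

The ratio ordering already packs tightly: feed-ranker + ab-test-router + notification-fanout + pdf-renderer + rate-limiter, 29 GB, 2319.
Every other selection either busts 29 GB or breaks a pairing rule or fails to beat 2319.

2319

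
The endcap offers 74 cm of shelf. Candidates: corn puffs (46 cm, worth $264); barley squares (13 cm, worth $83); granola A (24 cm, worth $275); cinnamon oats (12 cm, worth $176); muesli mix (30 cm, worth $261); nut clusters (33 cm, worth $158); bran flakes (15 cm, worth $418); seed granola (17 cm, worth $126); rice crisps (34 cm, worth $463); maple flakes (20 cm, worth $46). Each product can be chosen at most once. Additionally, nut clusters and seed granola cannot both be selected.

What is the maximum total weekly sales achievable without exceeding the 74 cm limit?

1156

Ranking by ratio (weekly sales/cm): bran flakes 27.87, cinnamon oats 14.67, rice crisps 13.62, granola A 11.46.
Taking the top-ratio products first gives barley squares + cinnamon oats + bran flakes + rice crisps for 1140 (74 cm).
The 25 cm tied up in barley squares and cinnamon oats is better spent on granola A — total rises to 1156 (73 cm).
Next best is barley squares + cinnamon oats + bran flakes + rice crisps at 1140 (74 cm) — short by 16.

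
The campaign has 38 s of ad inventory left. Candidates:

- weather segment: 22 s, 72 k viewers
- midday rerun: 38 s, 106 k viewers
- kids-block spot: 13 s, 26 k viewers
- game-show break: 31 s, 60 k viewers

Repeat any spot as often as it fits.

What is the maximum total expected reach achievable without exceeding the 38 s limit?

A density-first pass picks weather segment + kids-block spot — 98 at 35 s.
The 35 s tied up in weather segment and kids-block spot is better spent on midday rerun — total rises to 106 (38 s).
Nothing else within 38 s beats 106.

106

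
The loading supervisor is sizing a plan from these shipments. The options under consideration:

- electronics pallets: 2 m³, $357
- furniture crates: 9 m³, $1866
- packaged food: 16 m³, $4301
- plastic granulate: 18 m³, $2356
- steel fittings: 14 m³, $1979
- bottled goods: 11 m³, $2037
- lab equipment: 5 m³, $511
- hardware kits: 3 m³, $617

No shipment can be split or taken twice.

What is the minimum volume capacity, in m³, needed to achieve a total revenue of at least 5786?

Need the lightest bundle worth ≥ 5786.
furniture crates + packaged food reaches 6167 using 25 m³.
Any bundle with less than 25 m³ falls short of 5786.

25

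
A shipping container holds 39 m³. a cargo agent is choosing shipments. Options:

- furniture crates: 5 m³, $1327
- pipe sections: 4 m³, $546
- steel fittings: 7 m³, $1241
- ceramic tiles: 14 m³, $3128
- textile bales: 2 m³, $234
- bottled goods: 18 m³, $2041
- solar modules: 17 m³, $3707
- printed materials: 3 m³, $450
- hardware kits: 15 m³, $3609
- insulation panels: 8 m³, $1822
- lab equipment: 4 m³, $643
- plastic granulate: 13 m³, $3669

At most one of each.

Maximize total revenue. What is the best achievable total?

9550

A density-first pass picks furniture crates + textile bales + hardware kits + lab equipment + plastic granulate — 9482 at 39 m³.
But printed materials + hardware kits + insulation panels + plastic granulate fits in 39 m³ and reaches 9550.
That's the maximum — no swap from here does better than 9550.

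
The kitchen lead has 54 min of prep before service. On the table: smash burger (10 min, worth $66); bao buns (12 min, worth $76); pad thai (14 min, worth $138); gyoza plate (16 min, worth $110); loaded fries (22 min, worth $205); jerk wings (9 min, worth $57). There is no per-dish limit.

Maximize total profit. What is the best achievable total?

490

Density check — pad thai 9.86, loaded fries 9.32, gyoza plate 6.88, smash burger 6.60 are the best per min.
The ratio heuristic lands on smash burger + 3×pad thai (480) but leaves 2 min idle.
The 10 min tied up in smash burger is better spent on bao buns — total rises to 490 (54 min).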